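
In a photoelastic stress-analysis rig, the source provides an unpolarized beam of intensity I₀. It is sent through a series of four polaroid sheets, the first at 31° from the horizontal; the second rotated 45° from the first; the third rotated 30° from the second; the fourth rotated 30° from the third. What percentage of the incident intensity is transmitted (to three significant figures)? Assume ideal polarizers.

≈ 14.1%

Unpolarized light through the first polarizer → I₁ = ½ I₀, now polarized at 31°.
I₂ = I₁ cos²(45°) = 0.5 · 0.5 I₀ = 0.25 I₀.
I₃ = I₂ cos²(30°) = 0.25 · 0.75 I₀ = 0.1875 I₀.
I₄ = I₃ cos²(30°) = 0.1875 · 0.75 I₀ = 0.1406 I₀.
That is 14.06% of the incident intensity.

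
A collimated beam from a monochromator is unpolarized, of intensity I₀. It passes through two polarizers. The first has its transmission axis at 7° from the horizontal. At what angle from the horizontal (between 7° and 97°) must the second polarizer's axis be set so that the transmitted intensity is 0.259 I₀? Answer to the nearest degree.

Unpolarized light through the first polarizer → I₁ = ½ I₀, now polarized at 7°.
Need I₂/I₀ = 0.259, so cos²(θ − 7°) = 0.259 / 0.5 = 0.518.
θ − 7° = arccos(√0.518) = 44.0°, giving θ ≈ 7 + 44.0 = 51.0°.

θ ≈ 51°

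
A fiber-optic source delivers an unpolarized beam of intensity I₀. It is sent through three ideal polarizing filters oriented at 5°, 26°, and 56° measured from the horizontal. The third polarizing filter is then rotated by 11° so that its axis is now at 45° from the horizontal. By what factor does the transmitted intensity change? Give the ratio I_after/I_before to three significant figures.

Before rotation:
Unpolarized light through the first polarizer → I₁ = ½ I₀, now polarized at 5°.
I₂ = I₁ cos²(26° − 5°) = 0.5 I₀ · cos²(21°) = 0.4358 I₀.
I₃ = I₂ cos²(56° − 26°) = 0.4358 I₀ · cos²(30°) = 0.3268 I₀.
After rotation:
Unpolarized light through the first polarizer → I₁ = ½ I₀, now polarized at 5°.
I₂ = I₁ cos²(26° − 5°) = 0.5 I₀ · cos²(21°) = 0.4358 I₀.
I₃ = I₂ cos²(45° − 26°) = 0.4358 I₀ · cos²(19°) = 0.3896 I₀.
Ratio = 0.3896 / 0.3268 = 1.192.

I_new/I_old ≈ 1.19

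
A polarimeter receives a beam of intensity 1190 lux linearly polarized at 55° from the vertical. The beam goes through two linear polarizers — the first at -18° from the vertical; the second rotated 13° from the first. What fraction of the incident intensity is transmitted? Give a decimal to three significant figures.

I/I₀ ≈ 0.0812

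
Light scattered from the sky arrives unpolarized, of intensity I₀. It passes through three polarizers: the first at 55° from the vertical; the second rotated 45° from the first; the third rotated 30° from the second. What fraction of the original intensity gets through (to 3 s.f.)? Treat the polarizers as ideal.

≈ 0.188 I₀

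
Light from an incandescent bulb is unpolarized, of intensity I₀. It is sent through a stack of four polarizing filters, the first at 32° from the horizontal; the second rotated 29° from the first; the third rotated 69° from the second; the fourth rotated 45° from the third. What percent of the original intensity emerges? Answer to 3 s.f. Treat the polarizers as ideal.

Unpolarized light through the first polarizer → I₁ = ½ I₀, now polarized at 32°.
I₂ = I₁ cos²(29°) = 0.5 · 0.765 I₀ = 0.3825 I₀.
I₃ = I₂ cos²(69°) = 0.3825 · 0.1284 I₀ = 0.04912 I₀.
I₄ = I₃ cos²(45°) = 0.04912 · 0.5 I₀ = 0.02456 I₀.
That is 2.456% of the incident intensity.

≈ 2.46%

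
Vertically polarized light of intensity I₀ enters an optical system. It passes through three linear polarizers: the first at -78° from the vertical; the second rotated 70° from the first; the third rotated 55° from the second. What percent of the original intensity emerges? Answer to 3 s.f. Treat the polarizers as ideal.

≈ 0.166%

I₁ = I₀ cos²(-78° − 0°) = I₀ cos²(78°) = 0.04323 I₀.
I₂ = I₁ cos²(70°) = 0.04323 · 0.117 I₀ = 0.005057 I₀.
I₃ = I₂ cos²(55°) = 0.005057 · 0.329 I₀ = 0.001664 I₀.
That is 0.1664% of the incident intensity.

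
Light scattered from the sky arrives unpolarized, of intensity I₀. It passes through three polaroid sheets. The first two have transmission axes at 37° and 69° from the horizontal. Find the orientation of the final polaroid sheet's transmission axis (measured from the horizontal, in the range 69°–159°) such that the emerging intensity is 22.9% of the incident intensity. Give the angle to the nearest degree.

θ ≈ 106°

Unpolarized light through the first polarizer → I₁ = ½ I₀, now polarized at 37°.
I₂ = I₁ cos²(69° − 37°) = 0.5 I₀ · cos²(32°) = 0.3596 I₀.
Need I₃/I₀ = 0.229, so cos²(θ − 69°) = 0.229 / 0.3596 = 0.6368.
θ − 69° = arccos(√0.6368) = 37.1°, giving θ ≈ 69 + 37.1 = 106.1°.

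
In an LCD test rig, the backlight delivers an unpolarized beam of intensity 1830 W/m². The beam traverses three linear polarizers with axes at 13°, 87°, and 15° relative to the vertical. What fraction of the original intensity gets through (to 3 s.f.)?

Unpolarized light through the first polarizer → I₁ = 1830 W/m²/2 = 915 W/m², polarized at 13°.
I₂ = I₁ · cos²(74°) = 915 · 0.07598 = 69.52 W/m².
I₃ = I₂ · cos²(72°) = 69.52 · 0.09549 = 6.638 W/m².
Transmitted fraction = 0.003628.

I/I₀ ≈ 0.00363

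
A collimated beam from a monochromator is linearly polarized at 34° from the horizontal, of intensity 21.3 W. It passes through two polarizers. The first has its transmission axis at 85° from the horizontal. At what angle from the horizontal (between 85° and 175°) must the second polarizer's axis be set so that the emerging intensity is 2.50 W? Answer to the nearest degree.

θ ≈ 142°

By Malus's law, I₁ = I₀ cos²(85° − 34°) = I₀ cos²(51°) = 0.396 I₀.
Target fraction: 2.50 / 21.3 W = 0.1174 of I₀.
Need I₂/I₀ = 0.1174, so cos²(θ − 85°) = 0.1174 / 0.396 = 0.2964.
θ − 85° = arccos(√0.2964) = 57.0°, giving θ ≈ 85 + 57.0 = 142.0°.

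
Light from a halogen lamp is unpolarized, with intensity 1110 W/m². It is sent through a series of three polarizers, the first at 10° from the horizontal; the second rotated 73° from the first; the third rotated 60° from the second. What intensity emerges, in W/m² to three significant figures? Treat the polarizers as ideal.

Unpolarized light through the first polarizer → I₁ = 1110 W/m²/2 = 555 W/m², polarized at 10°.
I₂ = I₁ · cos²(73°) = 555 · 0.08548 = 47.44 W/m².
I₃ = I₂ · cos²(60°) = 47.44 · 0.25 = 11.86 W/m².

I ≈ 11.9 W/m²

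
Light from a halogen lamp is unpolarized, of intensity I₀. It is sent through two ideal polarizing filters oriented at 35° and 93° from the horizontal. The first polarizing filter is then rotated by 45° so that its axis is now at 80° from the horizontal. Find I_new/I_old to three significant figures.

Before rotation:
Unpolarized light through the first polarizer → I₁ = ½ I₀, now polarized at 35°.
I₂ = I₁ cos²(93° − 35°) = 0.5 I₀ · cos²(58°) = 0.1404 I₀.
After rotation:
Unpolarized light through the first polarizer → I₁ = ½ I₀, now polarized at 80°.
I₂ = I₁ cos²(93° − 80°) = 0.5 I₀ · cos²(13°) = 0.4747 I₀.
Ratio = 0.4747 / 0.1404 = 3.381.

I_new/I_old ≈ 3.38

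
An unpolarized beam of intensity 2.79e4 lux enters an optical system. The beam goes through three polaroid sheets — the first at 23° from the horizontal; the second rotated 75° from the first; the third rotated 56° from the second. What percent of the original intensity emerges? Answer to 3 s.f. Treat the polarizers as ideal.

Unpolarized light through the first polarizer → I₁ = 2.79e4 lux/2 = 1.395e+04 lux, polarized at 23°.
I₂ = I₁ · cos²(75°) = 1.395e+04 · 0.06699 = 934.5 lux.
I₃ = I₂ · cos²(56°) = 934.5 · 0.3127 = 292.2 lux.
That is 1.047% of the incident intensity.

≈ 1.05%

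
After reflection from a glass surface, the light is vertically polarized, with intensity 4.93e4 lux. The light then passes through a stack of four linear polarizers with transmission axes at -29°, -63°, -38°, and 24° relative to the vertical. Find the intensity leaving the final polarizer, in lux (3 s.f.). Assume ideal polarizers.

By Malus's law, I₁ = 4.93e4 lux · cos²(29°) = 3.771e+04 lux.
I₂ = I₁ · cos²(34°) = 3.771e+04 · 0.6873 = 2.592e+04 lux.
I₃ = I₂ · cos²(25°) = 2.592e+04 · 0.8214 = 2.129e+04 lux.
I₄ = I₃ · cos²(62°) = 2.129e+04 · 0.2204 = 4692 lux.

I ≈ 4690 lux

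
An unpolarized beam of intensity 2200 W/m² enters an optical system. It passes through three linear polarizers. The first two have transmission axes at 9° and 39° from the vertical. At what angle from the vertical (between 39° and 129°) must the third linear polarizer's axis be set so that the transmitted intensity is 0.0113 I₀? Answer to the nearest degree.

θ ≈ 119°

Unpolarized light through the first polarizer → I₁ = ½ I₀, now polarized at 9°.
I₂ = I₁ cos²(39° − 9°) = 0.5 I₀ · cos²(30°) = 0.375 I₀.
Need I₃/I₀ = 0.0113, so cos²(θ − 39°) = 0.0113 / 0.375 = 0.03013.
θ − 39° = arccos(√0.03013) = 80.0°, giving θ ≈ 39 + 80.0 = 119.0°.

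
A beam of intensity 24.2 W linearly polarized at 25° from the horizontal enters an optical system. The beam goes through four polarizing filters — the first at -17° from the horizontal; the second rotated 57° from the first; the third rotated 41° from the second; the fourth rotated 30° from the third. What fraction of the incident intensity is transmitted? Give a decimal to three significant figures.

I/I₀ ≈ 0.0700

I₁ = 24.2 W · cos²(42°) = 13.36 W.
I₂ = I₁ · cos²(57°) = 13.36 · 0.2966 = 3.964 W.
I₃ = I₂ · cos²(41°) = 3.964 · 0.5696 = 2.258 W.
I₄ = I₃ · cos²(30°) = 2.258 · 0.75 = 1.694 W.
Transmitted fraction = 0.06998.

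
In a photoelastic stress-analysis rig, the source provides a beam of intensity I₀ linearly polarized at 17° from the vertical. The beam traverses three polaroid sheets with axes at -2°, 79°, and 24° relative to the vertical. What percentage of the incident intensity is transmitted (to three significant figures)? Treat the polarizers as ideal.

≈ 0.720%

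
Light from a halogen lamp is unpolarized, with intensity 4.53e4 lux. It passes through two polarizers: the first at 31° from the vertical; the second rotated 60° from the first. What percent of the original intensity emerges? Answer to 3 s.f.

≈ 12.5%

Unpolarized light through the first polarizer → I₁ = 4.53e4 lux/2 = 2.265e+04 lux, polarized at 31°.
I₂ = I₁ · cos²(60°) = 2.265e+04 · 0.25 = 5663 lux.
That is 12.5% of the incident intensity.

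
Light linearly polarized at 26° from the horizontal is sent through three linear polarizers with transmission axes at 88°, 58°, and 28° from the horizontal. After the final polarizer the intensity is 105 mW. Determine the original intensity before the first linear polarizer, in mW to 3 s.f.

By Malus's law, I₁ = I₀ cos²(88° − 26°) = I₀ cos²(62°) = 0.2204 I₀.
I₂ = I₁ cos²(58° − 88°) = 0.2204 I₀ · cos²(30°) = 0.1653 I₀.
I₃ = I₂ cos²(28° − 58°) = 0.1653 I₀ · cos²(30°) = 0.124 I₀.
So 105 mW = 0.124 I₀, giving I₀ = 105/0.124 = 846.9 mW.

I₀ ≈ 847 mW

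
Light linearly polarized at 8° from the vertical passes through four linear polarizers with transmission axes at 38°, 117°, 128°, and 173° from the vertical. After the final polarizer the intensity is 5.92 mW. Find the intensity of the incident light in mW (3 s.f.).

I₀ ≈ 450 mW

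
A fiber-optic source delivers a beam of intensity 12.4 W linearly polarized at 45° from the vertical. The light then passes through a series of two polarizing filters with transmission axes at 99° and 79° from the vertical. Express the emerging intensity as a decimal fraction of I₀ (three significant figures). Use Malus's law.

I/I₀ ≈ 0.305

By Malus's law, I₁ = 12.4 W · cos²(54°) = 4.284 W.
I₂ = I₁ · cos²(20°) = 4.284 · 0.883 = 3.783 W.
Transmitted fraction = 0.3051.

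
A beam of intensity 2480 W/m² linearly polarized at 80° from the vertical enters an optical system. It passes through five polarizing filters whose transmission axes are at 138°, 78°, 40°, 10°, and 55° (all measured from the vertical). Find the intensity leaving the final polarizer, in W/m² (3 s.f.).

I₁ = 2480 W/m² · cos²(58°) = 696.4 W/m².
I₂ = I₁ · cos²(60°) = 696.4 · 0.25 = 174.1 W/m².
I₃ = I₂ · cos²(38°) = 174.1 · 0.621 = 108.1 W/m².
I₄ = I₃ · cos²(30°) = 108.1 · 0.75 = 81.08 W/m².
I₅ = I₄ · cos²(45°) = 81.08 · 0.5 = 40.54 W/m².

I ≈ 40.5 W/m²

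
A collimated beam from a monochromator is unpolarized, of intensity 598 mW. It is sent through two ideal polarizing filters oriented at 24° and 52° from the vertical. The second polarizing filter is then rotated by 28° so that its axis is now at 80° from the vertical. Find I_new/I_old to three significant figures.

Before rotation:
Unpolarized light through the first polarizer → I₁ = ½ I₀, now polarized at 24°.
I₂ = I₁ cos²(52° − 24°) = 0.5 I₀ · cos²(28°) = 0.3898 I₀.
After rotation:
Unpolarized light through the first polarizer → I₁ = ½ I₀, now polarized at 24°.
I₂ = I₁ cos²(80° − 24°) = 0.5 I₀ · cos²(56°) = 0.1563 I₀.
Ratio = 0.1563 / 0.3898 = 0.4011.

I_new/I_old ≈ 0.401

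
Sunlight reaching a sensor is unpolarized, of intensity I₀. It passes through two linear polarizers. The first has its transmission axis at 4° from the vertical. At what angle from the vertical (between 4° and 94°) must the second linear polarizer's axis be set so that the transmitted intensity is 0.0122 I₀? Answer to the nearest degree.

Unpolarized light through the first polarizer → I₁ = ½ I₀, now polarized at 4°.
Need I₂/I₀ = 0.0122, so cos²(θ − 4°) = 0.0122 / 0.5 = 0.0244.
θ − 4° = arccos(√0.0244) = 81.0°, giving θ ≈ 4 + 81.0 = 85.0°.

θ ≈ 85°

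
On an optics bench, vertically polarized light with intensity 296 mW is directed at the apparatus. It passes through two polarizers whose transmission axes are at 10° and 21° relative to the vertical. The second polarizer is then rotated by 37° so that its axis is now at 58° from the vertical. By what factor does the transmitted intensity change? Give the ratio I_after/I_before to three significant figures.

I_new/I_old ≈ 0.465

Before rotation:
I₁ = I₀ cos²(10° − 0°) = I₀ cos²(10°) = 0.9698 I₀.
I₂ = I₁ cos²(21° − 10°) = 0.9698 I₀ · cos²(11°) = 0.9345 I₀.
After rotation:
I₁ = I₀ cos²(10° − 0°) = I₀ cos²(10°) = 0.9698 I₀.
I₂ = I₁ cos²(58° − 10°) = 0.9698 I₀ · cos²(48°) = 0.4342 I₀.
Ratio = 0.4342 / 0.9345 = 0.4647.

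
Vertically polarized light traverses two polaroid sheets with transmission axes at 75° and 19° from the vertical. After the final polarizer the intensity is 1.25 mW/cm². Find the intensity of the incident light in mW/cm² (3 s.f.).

I₀ ≈ 59.7 mW/cm²

By Malus's law, I₁ = I₀ cos²(75° − 0°) = I₀ cos²(75°) = 0.06699 I₀.
I₂ = I₁ cos²(19° − 75°) = 0.06699 I₀ · cos²(56°) = 0.02095 I₀.
So 1.25 mW/cm² = 0.02095 I₀, giving I₀ = 1.25/0.02095 = 59.68 mW/cm².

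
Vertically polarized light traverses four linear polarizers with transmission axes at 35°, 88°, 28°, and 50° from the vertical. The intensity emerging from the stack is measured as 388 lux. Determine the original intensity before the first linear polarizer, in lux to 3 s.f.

By Malus's law, I₁ = I₀ cos²(35° − 0°) = I₀ cos²(35°) = 0.671 I₀.
I₂ = I₁ cos²(88° − 35°) = 0.671 I₀ · cos²(53°) = 0.243 I₀.
I₃ = I₂ cos²(28° − 88°) = 0.243 I₀ · cos²(60°) = 0.06076 I₀.
I₄ = I₃ cos²(50° − 28°) = 0.06076 I₀ · cos²(22°) = 0.05223 I₀.
So 388 lux = 0.05223 I₀, giving I₀ = 388/0.05223 = 7429 lux.

I₀ ≈ 7430 lux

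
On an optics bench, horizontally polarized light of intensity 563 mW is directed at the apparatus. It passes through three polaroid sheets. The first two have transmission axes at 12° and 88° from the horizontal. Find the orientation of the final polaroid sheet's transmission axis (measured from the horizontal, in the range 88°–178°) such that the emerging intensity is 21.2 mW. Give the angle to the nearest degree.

θ ≈ 123°

I₁ = I₀ cos²(12° − 0°) = I₀ cos²(12°) = 0.9568 I₀.
I₂ = I₁ cos²(88° − 12°) = 0.9568 I₀ · cos²(76°) = 0.056 I₀.
Target fraction: 21.2 / 563 mW = 0.03766 of I₀.
Need I₃/I₀ = 0.03766, so cos²(θ − 88°) = 0.03766 / 0.056 = 0.6725.
θ − 88° = arccos(√0.6725) = 34.9°, giving θ ≈ 88 + 34.9 = 122.9°.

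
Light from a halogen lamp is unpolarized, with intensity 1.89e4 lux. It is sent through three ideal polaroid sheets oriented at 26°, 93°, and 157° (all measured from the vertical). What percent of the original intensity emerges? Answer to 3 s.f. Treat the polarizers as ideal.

≈ 1.47%

Unpolarized light through the first polarizer → I₁ = 1.89e4 lux/2 = 9450 lux, polarized at 26°.
I₂ = I₁ · cos²(67°) = 9450 · 0.1527 = 1443 lux.
I₃ = I₂ · cos²(64°) = 1443 · 0.1922 = 277.3 lux.
That is 1.467% of the incident intensity.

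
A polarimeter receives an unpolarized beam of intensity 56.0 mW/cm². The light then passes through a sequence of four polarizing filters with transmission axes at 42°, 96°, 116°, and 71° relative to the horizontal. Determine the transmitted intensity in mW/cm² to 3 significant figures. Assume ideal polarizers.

I ≈ 4.27 mW/cm²

Unpolarized light through the first polarizer → I₁ = 56.0 mW/cm²/2 = 28 mW/cm², polarized at 42°.
I₂ = I₁ · cos²(54°) = 28 · 0.3455 = 9.674 mW/cm².
I₃ = I₂ · cos²(20°) = 9.674 · 0.883 = 8.542 mW/cm².
I₄ = I₃ · cos²(45°) = 8.542 · 0.5 = 4.271 mW/cm².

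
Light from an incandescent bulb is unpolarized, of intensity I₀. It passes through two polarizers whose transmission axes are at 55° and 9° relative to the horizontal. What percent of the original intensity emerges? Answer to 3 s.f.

≈ 24.1%

Unpolarized light through the first polarizer → I₁ = ½ I₀, now polarized at 55°.
I₂ = I₁ cos²(9° − 55°) = 0.5 I₀ · cos²(46°) = 0.2413 I₀.
That is 24.13% of the incident intensity.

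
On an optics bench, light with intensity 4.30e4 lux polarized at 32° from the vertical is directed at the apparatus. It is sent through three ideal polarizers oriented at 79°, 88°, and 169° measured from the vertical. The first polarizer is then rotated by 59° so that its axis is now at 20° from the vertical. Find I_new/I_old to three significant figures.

I_new/I_old ≈ 0.296

Before rotation:
By Malus's law, I₁ = I₀ cos²(79° − 32°) = I₀ cos²(47°) = 0.4651 I₀.
I₂ = I₁ cos²(88° − 79°) = 0.4651 I₀ · cos²(9°) = 0.4537 I₀.
I₃ = I₂ cos²(169° − 88°) = 0.4537 I₀ · cos²(81°) = 0.0111 I₀.
After rotation:
I₁ = I₀ cos²(20° − 32°) = I₀ cos²(12°) = 0.9568 I₀.
I₂ = I₁ cos²(88° − 20°) = 0.9568 I₀ · cos²(68°) = 0.1343 I₀.
I₃ = I₂ cos²(169° − 88°) = 0.1343 I₀ · cos²(81°) = 0.003286 I₀.
Ratio = 0.003286 / 0.0111 = 0.2959.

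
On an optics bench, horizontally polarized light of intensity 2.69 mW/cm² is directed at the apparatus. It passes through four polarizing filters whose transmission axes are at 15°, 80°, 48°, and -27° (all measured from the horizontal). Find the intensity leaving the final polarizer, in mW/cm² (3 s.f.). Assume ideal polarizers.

I ≈ 0.0216 mW/cm²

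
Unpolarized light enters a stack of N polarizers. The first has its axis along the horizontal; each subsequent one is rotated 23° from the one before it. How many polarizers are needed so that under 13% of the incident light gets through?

N = 10

First polarizer halves the unpolarized light: factor 1/2.
Each further stage multiplies by cos²(23°) = 0.8473.
After N polarizers: T = 0.5·0.8473^(N−1). Require T < 0.13 ⇒ N−1 > ln(0.13/0.5)/ln(0.8473) = 8.13, so N−1 ≥ 9 and N = 10.
Check: N=10 gives T = 0.1126 < 0.13; N=9 gives T = 0.1329.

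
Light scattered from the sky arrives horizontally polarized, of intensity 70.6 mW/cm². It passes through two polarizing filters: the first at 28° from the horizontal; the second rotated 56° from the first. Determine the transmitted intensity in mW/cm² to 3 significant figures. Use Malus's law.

I ≈ 17.2 mW/cm²

By Malus's law, I₁ = 70.6 mW/cm² · cos²(28°) = 55.04 mW/cm².
I₂ = I₁ · cos²(56°) = 55.04 · 0.3127 = 17.21 mW/cm².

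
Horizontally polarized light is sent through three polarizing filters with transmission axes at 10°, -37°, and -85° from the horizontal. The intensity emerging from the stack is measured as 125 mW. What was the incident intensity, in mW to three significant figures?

I₁ = I₀ cos²(10° − 0°) = I₀ cos²(10°) = 0.9698 I₀.
I₂ = I₁ cos²(-37° − 10°) = 0.9698 I₀ · cos²(47°) = 0.4511 I₀.
I₃ = I₂ cos²(-85° + 37°) = 0.4511 I₀ · cos²(48°) = 0.202 I₀.
So 125 mW = 0.202 I₀, giving I₀ = 125/0.202 = 618.9 mW.

I₀ ≈ 619 mW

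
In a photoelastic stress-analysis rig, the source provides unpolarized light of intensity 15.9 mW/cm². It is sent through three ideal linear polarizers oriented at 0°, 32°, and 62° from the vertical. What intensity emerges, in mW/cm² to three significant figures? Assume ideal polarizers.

I ≈ 4.29 mW/cm²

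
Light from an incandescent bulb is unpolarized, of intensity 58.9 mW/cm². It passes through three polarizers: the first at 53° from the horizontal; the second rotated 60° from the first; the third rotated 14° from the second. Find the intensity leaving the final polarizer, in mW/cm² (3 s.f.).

I ≈ 6.93 mW/cm²

Unpolarized light through the first polarizer → I₁ = 58.9 mW/cm²/2 = 29.45 mW/cm², polarized at 53°.
I₂ = I₁ · cos²(60°) = 29.45 · 0.25 = 7.363 mW/cm².
I₃ = I₂ · cos²(14°) = 7.363 · 0.9415 = 6.932 mW/cm².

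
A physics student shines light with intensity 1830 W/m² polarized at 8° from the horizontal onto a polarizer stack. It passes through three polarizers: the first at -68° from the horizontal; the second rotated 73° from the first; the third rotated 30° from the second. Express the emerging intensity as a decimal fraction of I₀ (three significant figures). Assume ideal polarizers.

I/I₀ ≈ 0.00375

I₁ = 1830 W/m² · cos²(76°) = 107.1 W/m².
I₂ = I₁ · cos²(73°) = 107.1 · 0.08548 = 9.155 W/m².
I₃ = I₂ · cos²(30°) = 9.155 · 0.75 = 6.866 W/m².
Transmitted fraction = 0.003752.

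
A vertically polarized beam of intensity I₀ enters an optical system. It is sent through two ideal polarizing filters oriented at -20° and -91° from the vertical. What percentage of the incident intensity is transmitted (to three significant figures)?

≈ 9.36%

I₁ = I₀ cos²(-20° − 0°) = I₀ cos²(20°) = 0.883 I₀.
I₂ = I₁ cos²(-91° + 20°) = 0.883 I₀ · cos²(71°) = 0.0936 I₀.
That is 9.36% of the incident intensity.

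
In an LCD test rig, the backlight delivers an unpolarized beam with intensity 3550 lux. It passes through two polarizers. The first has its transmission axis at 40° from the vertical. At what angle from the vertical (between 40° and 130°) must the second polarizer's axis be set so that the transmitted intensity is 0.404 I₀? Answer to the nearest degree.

θ ≈ 66°

Unpolarized light through the first polarizer → I₁ = ½ I₀, now polarized at 40°.
Need I₂/I₀ = 0.404, so cos²(θ − 40°) = 0.404 / 0.5 = 0.808.
θ − 40° = arccos(√0.808) = 26.0°, giving θ ≈ 40 + 26.0 = 66.0°.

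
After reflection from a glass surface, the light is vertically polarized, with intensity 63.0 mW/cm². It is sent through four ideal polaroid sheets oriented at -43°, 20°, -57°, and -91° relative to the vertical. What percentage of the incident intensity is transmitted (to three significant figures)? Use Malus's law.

≈ 0.383%

By Malus's law, I₁ = 63.0 mW/cm² · cos²(43°) = 33.7 mW/cm².
I₂ = I₁ · cos²(63°) = 33.7 · 0.2061 = 6.945 mW/cm².
I₃ = I₂ · cos²(77°) = 6.945 · 0.0506 = 0.3515 mW/cm².
I₄ = I₃ · cos²(34°) = 0.3515 · 0.6873 = 0.2416 mW/cm².
That is 0.3834% of the incident intensity.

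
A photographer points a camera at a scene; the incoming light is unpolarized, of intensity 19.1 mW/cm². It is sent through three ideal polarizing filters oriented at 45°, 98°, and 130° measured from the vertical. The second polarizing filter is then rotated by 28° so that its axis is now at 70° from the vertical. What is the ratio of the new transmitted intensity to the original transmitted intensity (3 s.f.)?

Before rotation:
Unpolarized light through the first polarizer → I₁ = ½ I₀, now polarized at 45°.
I₂ = I₁ cos²(98° − 45°) = 0.5 I₀ · cos²(53°) = 0.1811 I₀.
I₃ = I₂ cos²(130° − 98°) = 0.1811 I₀ · cos²(32°) = 0.1302 I₀.
After rotation:
Unpolarized light through the first polarizer → I₁ = ½ I₀, now polarized at 45°.
I₂ = I₁ cos²(70° − 45°) = 0.5 I₀ · cos²(25°) = 0.4107 I₀.
I₃ = I₂ cos²(130° − 70°) = 0.4107 I₀ · cos²(60°) = 0.1027 I₀.
Ratio = 0.1027 / 0.1302 = 0.7884.

I_new/I_old ≈ 0.788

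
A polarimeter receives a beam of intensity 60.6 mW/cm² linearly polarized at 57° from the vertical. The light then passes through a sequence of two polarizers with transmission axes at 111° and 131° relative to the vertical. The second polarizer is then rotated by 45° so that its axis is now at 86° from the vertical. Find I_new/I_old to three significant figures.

Before rotation:
I₁ = I₀ cos²(111° − 57°) = I₀ cos²(54°) = 0.3455 I₀.
I₂ = I₁ cos²(131° − 111°) = 0.3455 I₀ · cos²(20°) = 0.3051 I₀.
After rotation:
I₁ = I₀ cos²(111° − 57°) = I₀ cos²(54°) = 0.3455 I₀.
I₂ = I₁ cos²(86° − 111°) = 0.3455 I₀ · cos²(25°) = 0.2838 I₀.
Ratio = 0.2838 / 0.3051 = 0.9302.

I_new/I_old ≈ 0.930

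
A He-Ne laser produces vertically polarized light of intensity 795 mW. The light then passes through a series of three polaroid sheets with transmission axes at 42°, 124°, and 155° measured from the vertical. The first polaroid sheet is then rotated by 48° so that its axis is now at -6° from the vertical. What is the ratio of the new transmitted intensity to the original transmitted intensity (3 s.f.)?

Before rotation:
By Malus's law, I₁ = I₀ cos²(42° − 0°) = I₀ cos²(42°) = 0.5523 I₀.
I₂ = I₁ cos²(124° − 42°) = 0.5523 I₀ · cos²(82°) = 0.0107 I₀.
I₃ = I₂ cos²(155° − 124°) = 0.0107 I₀ · cos²(31°) = 0.007859 I₀.
After rotation:
I₁ = I₀ cos²(-6° − 0°) = I₀ cos²(6°) = 0.9891 I₀.
Angle between axes 1 and 2: 50°. I₂ = 0.9891 I₀ · cos²(50°) = 0.4087 I₀.
I₃ = I₂ cos²(155° − 124°) = 0.4087 I₀ · cos²(31°) = 0.3003 I₀.
Ratio = 0.3003 / 0.007859 = 38.2.

I_new/I_old ≈ 38.2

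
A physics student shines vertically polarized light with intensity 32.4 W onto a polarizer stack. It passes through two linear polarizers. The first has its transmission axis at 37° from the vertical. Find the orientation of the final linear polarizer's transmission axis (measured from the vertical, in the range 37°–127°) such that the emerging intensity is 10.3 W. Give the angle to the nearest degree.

θ ≈ 82°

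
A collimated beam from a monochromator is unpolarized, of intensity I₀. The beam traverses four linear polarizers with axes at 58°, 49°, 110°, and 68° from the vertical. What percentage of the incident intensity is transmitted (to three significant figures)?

≈ 6.33%

Unpolarized light through the first polarizer → I₁ = ½ I₀, now polarized at 58°.
I₂ = I₁ cos²(49° − 58°) = 0.5 I₀ · cos²(9°) = 0.4878 I₀.
I₃ = I₂ cos²(110° − 49°) = 0.4878 I₀ · cos²(61°) = 0.1146 I₀.
I₄ = I₃ cos²(68° − 110°) = 0.1146 I₀ · cos²(42°) = 0.06331 I₀.
That is 6.331% of the incident intensity.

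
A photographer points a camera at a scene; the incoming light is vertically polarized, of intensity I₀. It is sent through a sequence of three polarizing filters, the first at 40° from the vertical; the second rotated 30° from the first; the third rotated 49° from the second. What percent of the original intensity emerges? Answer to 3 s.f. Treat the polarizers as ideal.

I₁ = I₀ cos²(40° − 0°) = I₀ cos²(40°) = 0.5868 I₀.
I₂ = I₁ cos²(30°) = 0.5868 · 0.75 I₀ = 0.4401 I₀.
I₃ = I₂ cos²(49°) = 0.4401 · 0.4304 I₀ = 0.1894 I₀.
That is 18.94% of the incident intensity.

≈ 18.9%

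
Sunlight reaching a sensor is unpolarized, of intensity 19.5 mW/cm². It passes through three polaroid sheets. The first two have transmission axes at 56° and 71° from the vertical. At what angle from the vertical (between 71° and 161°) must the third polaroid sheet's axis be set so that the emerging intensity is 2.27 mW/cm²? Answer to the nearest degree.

Unpolarized light through the first polarizer → I₁ = ½ I₀, now polarized at 56°.
I₂ = I₁ cos²(71° − 56°) = 0.5 I₀ · cos²(15°) = 0.4665 I₀.
Target fraction: 2.27 / 19.5 mW/cm² = 0.1164 of I₀.
Need I₃/I₀ = 0.1164, so cos²(θ − 71°) = 0.1164 / 0.4665 = 0.2495.
θ − 71° = arccos(√0.2495) = 60.0°, giving θ ≈ 71 + 60.0 = 131.0°.

θ ≈ 131°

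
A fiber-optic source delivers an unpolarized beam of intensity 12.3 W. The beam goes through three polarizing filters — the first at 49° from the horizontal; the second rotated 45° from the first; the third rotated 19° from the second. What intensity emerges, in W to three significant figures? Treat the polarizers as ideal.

I ≈ 2.75 W

Unpolarized light through the first polarizer → I₁ = 12.3 W/2 = 6.15 W, polarized at 49°.
I₂ = I₁ · cos²(45°) = 6.15 · 0.5 = 3.075 W.
I₃ = I₂ · cos²(19°) = 3.075 · 0.894 = 2.749 W.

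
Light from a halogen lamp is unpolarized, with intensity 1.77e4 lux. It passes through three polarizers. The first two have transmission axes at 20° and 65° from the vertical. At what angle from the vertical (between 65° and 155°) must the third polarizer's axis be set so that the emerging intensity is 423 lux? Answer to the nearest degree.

θ ≈ 137°

Unpolarized light through the first polarizer → I₁ = ½ I₀, now polarized at 20°.
I₂ = I₁ cos²(65° − 20°) = 0.5 I₀ · cos²(45°) = 0.25 I₀.
Target fraction: 423 / 1.77e4 lux = 0.0239 of I₀.
Need I₃/I₀ = 0.0239, so cos²(θ − 65°) = 0.0239 / 0.25 = 0.09559.
θ − 65° = arccos(√0.09559) = 72.0°, giving θ ≈ 65 + 72.0 = 137.0°.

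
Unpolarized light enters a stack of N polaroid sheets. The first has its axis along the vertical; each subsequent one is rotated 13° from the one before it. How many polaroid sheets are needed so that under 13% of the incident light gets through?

N = 27

First polarizer halves the unpolarized light: factor 1/2.
Each further stage multiplies by cos²(13°) = 0.9494.
After N polarizers: T = 0.5·0.9494^(N−1). Require T < 0.13 ⇒ N−1 > ln(0.13/0.5)/ln(0.9494) = 25.94, so N−1 ≥ 26 and N = 27.
Check: N=27 gives T = 0.1296 < 0.13; N=26 gives T = 0.1365.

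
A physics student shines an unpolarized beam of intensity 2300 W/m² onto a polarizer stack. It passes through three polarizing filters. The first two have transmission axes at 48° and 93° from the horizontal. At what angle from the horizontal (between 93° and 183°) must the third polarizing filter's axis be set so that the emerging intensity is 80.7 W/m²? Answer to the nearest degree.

Unpolarized light through the first polarizer → I₁ = ½ I₀, now polarized at 48°.
I₂ = I₁ cos²(93° − 48°) = 0.5 I₀ · cos²(45°) = 0.25 I₀.
Target fraction: 80.7 / 2300 W/m² = 0.03509 of I₀.
Need I₃/I₀ = 0.03509, so cos²(θ − 93°) = 0.03509 / 0.25 = 0.1403.
θ − 93° = arccos(√0.1403) = 68.0°, giving θ ≈ 93 + 68.0 = 161.0°.

θ ≈ 161°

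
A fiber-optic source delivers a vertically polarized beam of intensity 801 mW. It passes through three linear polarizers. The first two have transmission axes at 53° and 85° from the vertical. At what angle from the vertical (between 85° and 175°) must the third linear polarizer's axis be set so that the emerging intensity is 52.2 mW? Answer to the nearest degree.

θ ≈ 145°

By Malus's law, I₁ = I₀ cos²(53° − 0°) = I₀ cos²(53°) = 0.3622 I₀.
I₂ = I₁ cos²(85° − 53°) = 0.3622 I₀ · cos²(32°) = 0.2605 I₀.
Target fraction: 52.2 / 801 mW = 0.06517 of I₀.
Need I₃/I₀ = 0.06517, so cos²(θ − 85°) = 0.06517 / 0.2605 = 0.2502.
θ − 85° = arccos(√0.2502) = 60.0°, giving θ ≈ 85 + 60.0 = 145.0°.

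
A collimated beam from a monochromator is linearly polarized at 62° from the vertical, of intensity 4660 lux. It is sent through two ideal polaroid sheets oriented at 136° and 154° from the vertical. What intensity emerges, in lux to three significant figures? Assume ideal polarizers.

I ≈ 320 lux

By Malus's law, I₁ = 4660 lux · cos²(74°) = 354 lux.
I₂ = I₁ · cos²(18°) = 354 · 0.9045 = 320.2 lux.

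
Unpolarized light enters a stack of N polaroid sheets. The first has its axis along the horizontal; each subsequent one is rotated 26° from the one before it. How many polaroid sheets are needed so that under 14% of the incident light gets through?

First polarizer halves the unpolarized light: factor 1/2.
Each further stage multiplies by cos²(26°) = 0.8078.
After N polarizers: T = 0.5·0.8078^(N−1). Require T < 0.14 ⇒ N−1 > ln(0.14/0.5)/ln(0.8078) = 5.97, so N−1 ≥ 6 and N = 7.
Check: N=7 gives T = 0.139 < 0.14; N=6 gives T = 0.172.

N = 7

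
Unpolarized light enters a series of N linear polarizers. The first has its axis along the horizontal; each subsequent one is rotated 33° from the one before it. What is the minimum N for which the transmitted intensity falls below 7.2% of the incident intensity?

First polarizer halves the unpolarized light: factor 1/2.
Each further stage multiplies by cos²(33°) = 0.7034.
After N polarizers: T = 0.5·0.7034^(N−1). Require T < 0.072 ⇒ N−1 > ln(0.072/0.5)/ln(0.7034) = 5.51, so N−1 ≥ 6 and N = 7.
Check: N=7 gives T = 0.06054 < 0.072; N=6 gives T = 0.08608.

N = 7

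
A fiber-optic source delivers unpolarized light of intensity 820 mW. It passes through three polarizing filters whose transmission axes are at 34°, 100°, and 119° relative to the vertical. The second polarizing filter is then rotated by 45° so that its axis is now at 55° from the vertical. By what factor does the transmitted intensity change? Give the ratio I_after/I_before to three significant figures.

I_new/I_old ≈ 1.13

Before rotation:
Unpolarized light through the first polarizer → I₁ = ½ I₀, now polarized at 34°.
I₂ = I₁ cos²(100° − 34°) = 0.5 I₀ · cos²(66°) = 0.08272 I₀.
I₃ = I₂ cos²(119° − 100°) = 0.08272 I₀ · cos²(19°) = 0.07395 I₀.
After rotation:
Unpolarized light through the first polarizer → I₁ = ½ I₀, now polarized at 34°.
I₂ = I₁ cos²(55° − 34°) = 0.5 I₀ · cos²(21°) = 0.4358 I₀.
I₃ = I₂ cos²(119° − 55°) = 0.4358 I₀ · cos²(64°) = 0.08374 I₀.
Ratio = 0.08374 / 0.07395 = 1.132.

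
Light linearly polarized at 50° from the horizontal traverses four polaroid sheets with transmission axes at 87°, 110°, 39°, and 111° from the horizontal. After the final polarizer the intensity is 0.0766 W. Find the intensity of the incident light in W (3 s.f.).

I₀ ≈ 14.0 W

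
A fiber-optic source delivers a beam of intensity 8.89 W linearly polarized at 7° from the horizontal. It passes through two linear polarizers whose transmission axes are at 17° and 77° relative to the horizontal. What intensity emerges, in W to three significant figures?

By Malus's law, I₁ = 8.89 W · cos²(10°) = 8.622 W.
I₂ = I₁ · cos²(60°) = 8.622 · 0.25 = 2.155 W.

I ≈ 2.16 W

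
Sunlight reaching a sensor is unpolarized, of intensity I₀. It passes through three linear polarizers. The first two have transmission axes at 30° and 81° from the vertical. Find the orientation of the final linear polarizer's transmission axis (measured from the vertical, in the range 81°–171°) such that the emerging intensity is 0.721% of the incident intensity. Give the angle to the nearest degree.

θ ≈ 160°

Unpolarized light through the first polarizer → I₁ = ½ I₀, now polarized at 30°.
I₂ = I₁ cos²(81° − 30°) = 0.5 I₀ · cos²(51°) = 0.198 I₀.
Need I₃/I₀ = 0.00721, so cos²(θ − 81°) = 0.00721 / 0.198 = 0.03641.
θ − 81° = arccos(√0.03641) = 79.0°, giving θ ≈ 81 + 79.0 = 160.0°.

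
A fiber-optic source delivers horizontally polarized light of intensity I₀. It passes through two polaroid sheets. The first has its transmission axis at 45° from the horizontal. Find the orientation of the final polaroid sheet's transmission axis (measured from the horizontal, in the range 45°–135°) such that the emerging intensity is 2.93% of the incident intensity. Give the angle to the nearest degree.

θ ≈ 121°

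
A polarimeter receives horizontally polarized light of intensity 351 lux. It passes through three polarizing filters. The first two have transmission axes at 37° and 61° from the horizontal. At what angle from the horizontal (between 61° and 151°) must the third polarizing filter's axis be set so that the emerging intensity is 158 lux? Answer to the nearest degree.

I₁ = I₀ cos²(37° − 0°) = I₀ cos²(37°) = 0.6378 I₀.
I₂ = I₁ cos²(61° − 37°) = 0.6378 I₀ · cos²(24°) = 0.5323 I₀.
Target fraction: 158 / 351 lux = 0.4501 of I₀.
Need I₃/I₀ = 0.4501, so cos²(θ − 61°) = 0.4501 / 0.5323 = 0.8457.
θ − 61° = arccos(√0.8457) = 23.1°, giving θ ≈ 61 + 23.1 = 84.1°.

θ ≈ 84°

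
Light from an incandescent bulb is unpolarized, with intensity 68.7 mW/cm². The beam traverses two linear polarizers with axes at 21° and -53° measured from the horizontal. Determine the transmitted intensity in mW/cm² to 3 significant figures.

I ≈ 2.61 mW/cm²

Unpolarized light through the first polarizer → I₁ = 68.7 mW/cm²/2 = 34.35 mW/cm², polarized at 21°.
I₂ = I₁ · cos²(74°) = 34.35 · 0.07598 = 2.61 mW/cm².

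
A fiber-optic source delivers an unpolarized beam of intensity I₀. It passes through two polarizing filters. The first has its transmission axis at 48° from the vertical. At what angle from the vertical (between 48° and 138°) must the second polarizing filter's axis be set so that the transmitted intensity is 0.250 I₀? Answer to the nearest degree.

θ ≈ 93°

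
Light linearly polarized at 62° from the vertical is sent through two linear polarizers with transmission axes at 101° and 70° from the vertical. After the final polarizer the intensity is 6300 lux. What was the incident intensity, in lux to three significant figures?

I₀ ≈ 1.42e4 lux

I₁ = I₀ cos²(101° − 62°) = I₀ cos²(39°) = 0.604 I₀.
I₂ = I₁ cos²(70° − 101°) = 0.604 I₀ · cos²(31°) = 0.4437 I₀.
So 6300 lux = 0.4437 I₀, giving I₀ = 6300/0.4437 = 1.42e+04 lux.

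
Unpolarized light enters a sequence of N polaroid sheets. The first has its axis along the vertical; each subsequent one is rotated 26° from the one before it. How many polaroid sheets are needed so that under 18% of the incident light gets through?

First polarizer halves the unpolarized light: factor 1/2.
Each further stage multiplies by cos²(26°) = 0.8078.
After N polarizers: T = 0.5·0.8078^(N−1). Require T < 0.18 ⇒ N−1 > ln(0.18/0.5)/ln(0.8078) = 4.79, so N−1 ≥ 5 and N = 6.
Check: N=6 gives T = 0.172 < 0.18; N=5 gives T = 0.2129.

N = 6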